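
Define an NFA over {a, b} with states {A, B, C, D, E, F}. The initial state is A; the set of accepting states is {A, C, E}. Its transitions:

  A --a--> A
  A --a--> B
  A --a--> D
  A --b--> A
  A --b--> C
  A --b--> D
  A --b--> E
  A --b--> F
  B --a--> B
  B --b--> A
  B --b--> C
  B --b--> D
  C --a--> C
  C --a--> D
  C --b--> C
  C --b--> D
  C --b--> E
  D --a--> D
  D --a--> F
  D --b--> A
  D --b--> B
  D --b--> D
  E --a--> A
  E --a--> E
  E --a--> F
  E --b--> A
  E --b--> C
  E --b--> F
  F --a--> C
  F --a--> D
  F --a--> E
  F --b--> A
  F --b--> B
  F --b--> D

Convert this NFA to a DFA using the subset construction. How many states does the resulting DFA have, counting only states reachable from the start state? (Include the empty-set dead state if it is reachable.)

5

Start state of the DFA: {A}.
{A} --a--> {A, B, D}  [new]
{A} --b--> {A, C, D, E, F}  [new]
{A, B, D} --a--> {A, B, D, F}  [new]
{A, B, D} --b--> {A, B, C, D, E, F}  [new]
{A, C, D, E, F} --a--> {A, B, C, D, E, F}  [seen]
{A, C, D, E, F} --b--> {A, B, C, D, E, F}  [seen]
{A, B, D, F} --a--> {A, B, C, D, E, F}  [seen]
{A, B, D, F} --b--> {A, B, C, D, E, F}  [seen]
{A, B, C, D, E, F} --a--> {A, B, C, D, E, F}  [seen]
{A, B, C, D, E, F} --b--> {A, B, C, D, E, F}  [seen]
Reachable DFA states: {A}, {A, B, D}, {A, C, D, E, F}, {A, B, D, F}, {A, B, C, D, E, F}.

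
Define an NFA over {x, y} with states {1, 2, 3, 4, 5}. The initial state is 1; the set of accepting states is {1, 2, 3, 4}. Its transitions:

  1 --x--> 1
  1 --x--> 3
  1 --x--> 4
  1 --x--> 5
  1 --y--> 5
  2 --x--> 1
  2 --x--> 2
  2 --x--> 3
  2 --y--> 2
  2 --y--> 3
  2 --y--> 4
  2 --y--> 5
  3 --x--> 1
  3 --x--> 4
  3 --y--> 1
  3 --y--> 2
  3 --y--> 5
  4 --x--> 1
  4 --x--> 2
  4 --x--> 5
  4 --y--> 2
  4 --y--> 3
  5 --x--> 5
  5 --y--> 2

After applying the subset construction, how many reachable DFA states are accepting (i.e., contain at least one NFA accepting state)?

Start state of the DFA: {1}.
{1} --x--> {1, 3, 4, 5}  [new]
{1} --y--> {5}  [new]
{1, 3, 4, 5} --x--> {1, 2, 3, 4, 5}  [new]
{1, 3, 4, 5} --y--> {1, 2, 3, 5}  [new]
{5} --x--> {5}  [seen]
{5} --y--> {2}  [new]
{1, 2, 3, 4, 5} --x--> {1, 2, 3, 4, 5}  [seen]
{1, 2, 3, 4, 5} --y--> {1, 2, 3, 4, 5}  [seen]
{1, 2, 3, 5} --x--> {1, 2, 3, 4, 5}  [seen]
{1, 2, 3, 5} --y--> {1, 2, 3, 4, 5}  [seen]
{2} --x--> {1, 2, 3}  [new]
{2} --y--> {2, 3, 4, 5}  [new]
{1, 2, 3} --x--> {1, 2, 3, 4, 5}  [seen]
{1, 2, 3} --y--> {1, 2, 3, 4, 5}  [seen]
{2, 3, 4, 5} --x--> {1, 2, 3, 4, 5}  [seen]
{2, 3, 4, 5} --y--> {1, 2, 3, 4, 5}  [seen]
Reachable DFA states: {1}, {1, 3, 4, 5}, {5}, {1, 2, 3, 4, 5}, {1, 2, 3, 5}, {2}, {1, 2, 3}, {2, 3, 4, 5}.
Accepting DFA states (contain an NFA accepting state): {1}, {1, 3, 4, 5}, {1, 2, 3, 4, 5}, {1, 2, 3, 5}, {2}, {1, 2, 3}, {2, 3, 4, 5}.

7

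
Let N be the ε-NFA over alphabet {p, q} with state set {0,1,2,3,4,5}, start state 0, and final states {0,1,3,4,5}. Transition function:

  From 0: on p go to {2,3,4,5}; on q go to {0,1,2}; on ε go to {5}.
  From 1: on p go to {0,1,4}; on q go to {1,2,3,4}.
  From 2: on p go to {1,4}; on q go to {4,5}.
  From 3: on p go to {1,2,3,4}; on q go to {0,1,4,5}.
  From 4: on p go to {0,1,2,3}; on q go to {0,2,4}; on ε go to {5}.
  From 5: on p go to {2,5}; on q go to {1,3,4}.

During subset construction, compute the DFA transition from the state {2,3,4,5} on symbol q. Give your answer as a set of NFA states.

{0,1,2,3,4,5}

δ(2,q) = {4,5}; δ(3,q) = {0,1,4,5}; δ(4,q) = {0,2,4}; δ(5,q) = {1,3,4}.
Union: {0,1,2,3,4,5}.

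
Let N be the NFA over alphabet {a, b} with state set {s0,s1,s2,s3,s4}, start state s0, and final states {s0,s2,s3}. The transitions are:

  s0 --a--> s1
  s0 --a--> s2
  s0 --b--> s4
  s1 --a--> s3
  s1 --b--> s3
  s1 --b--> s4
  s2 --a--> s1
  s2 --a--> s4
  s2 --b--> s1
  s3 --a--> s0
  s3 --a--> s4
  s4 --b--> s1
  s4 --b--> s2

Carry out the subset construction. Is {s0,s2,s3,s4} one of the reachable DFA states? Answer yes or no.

Start state of the DFA: {s0}.
{s0} --a--> {s1,s2}  [new]
{s0} --b--> {s4}  [new]
{s1,s2} --a--> {s1,s3,s4}  [new]
{s1,s2} --b--> {s1,s3,s4}  [seen]
{s4} --a--> ∅  [new]
{s4} --b--> {s1,s2}  [seen]
{s1,s3,s4} --a--> {s0,s3,s4}  [new]
{s1,s3,s4} --b--> {s1,s2,s3,s4}  [new]
∅ --a--> ∅  [seen]
∅ --b--> ∅  [seen]
{s0,s3,s4} --a--> {s0,s1,s2,s4}  [new]
{s0,s3,s4} --b--> {s1,s2,s4}  [new]
{s1,s2,s3,s4} --a--> {s0,s1,s3,s4}  [new]
{s1,s2,s3,s4} --b--> {s1,s2,s3,s4}  [seen]
{s0,s1,s2,s4} --a--> {s1,s2,s3,s4}  [seen]
{s0,s1,s2,s4} --b--> {s1,s2,s3,s4}  [seen]
{s1,s2,s4} --a--> {s1,s3,s4}  [seen]
{s1,s2,s4} --b--> {s1,s2,s3,s4}  [seen]
{s0,s1,s3,s4} --a--> {s0,s1,s2,s3,s4}  [new]
{s0,s1,s3,s4} --b--> {s1,s2,s3,s4}  [seen]
{s0,s1,s2,s3,s4} --a--> {s0,s1,s2,s3,s4}  [seen]
{s0,s1,s2,s3,s4} --b--> {s1,s2,s3,s4}  [seen]
Reachable DFA states: {s0}, {s1,s2}, {s4}, {s1,s3,s4}, ∅, {s0,s3,s4}, {s1,s2,s3,s4}, {s0,s1,s2,s4}, {s1,s2,s4}, {s0,s1,s3,s4}, {s0,s1,s2,s3,s4}.
{s0,s2,s3,s4} is not among them.

no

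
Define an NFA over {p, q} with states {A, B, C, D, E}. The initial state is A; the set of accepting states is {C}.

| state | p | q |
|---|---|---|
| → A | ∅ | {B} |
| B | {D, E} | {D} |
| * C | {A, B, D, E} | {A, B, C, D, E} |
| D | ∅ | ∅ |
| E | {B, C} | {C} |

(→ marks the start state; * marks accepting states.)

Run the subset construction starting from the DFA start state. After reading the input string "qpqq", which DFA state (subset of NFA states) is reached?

Start: {A}.
δ(A,q) = {B}.
Union: {B}.
After q: {B}.
δ(B,p) = {D, E}.
Union: {D, E}.
After p: {D, E}.
δ(D,q) = ∅; δ(E,q) = {C}.
Union: {C}.
After q: {C}.
δ(C,q) = {A, B, C, D, E}.
Union: {A, B, C, D, E}.
After q: {A, B, C, D, E}.

{A, B, C, D, E}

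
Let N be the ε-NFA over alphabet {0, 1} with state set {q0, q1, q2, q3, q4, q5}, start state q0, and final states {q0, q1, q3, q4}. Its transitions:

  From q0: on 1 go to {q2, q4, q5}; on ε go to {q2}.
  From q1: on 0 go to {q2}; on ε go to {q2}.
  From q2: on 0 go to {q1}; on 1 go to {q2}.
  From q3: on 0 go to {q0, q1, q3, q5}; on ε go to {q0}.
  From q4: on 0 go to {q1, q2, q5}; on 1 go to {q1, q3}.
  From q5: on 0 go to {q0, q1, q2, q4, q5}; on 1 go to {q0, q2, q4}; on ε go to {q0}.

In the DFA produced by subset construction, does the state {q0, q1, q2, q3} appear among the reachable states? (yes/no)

no

Start state of the DFA: {q0, q2} (ε-closure of the NFA start).
{q0, q2} --0--> {q1, q2}  [new]
{q0, q2} --1--> {q0, q2, q4, q5}  [new]
{q1, q2} --0--> {q1, q2}  [seen]
{q1, q2} --1--> {q2}  [new]
{q0, q2, q4, q5} --0--> {q0, q1, q2, q4, q5}  [new]
{q0, q2, q4, q5} --1--> {q0, q1, q2, q3, q4, q5}  [new]
{q2} --0--> {q1, q2}  [seen]
{q2} --1--> {q2}  [seen]
{q0, q1, q2, q4, q5} --0--> {q0, q1, q2, q4, q5}  [seen]
{q0, q1, q2, q4, q5} --1--> {q0, q1, q2, q3, q4, q5}  [seen]
{q0, q1, q2, q3, q4, q5} --0--> {q0, q1, q2, q3, q4, q5}  [seen]
{q0, q1, q2, q3, q4, q5} --1--> {q0, q1, q2, q3, q4, q5}  [seen]
Reachable DFA states: {q0, q2}, {q1, q2}, {q0, q2, q4, q5}, {q2}, {q0, q1, q2, q4, q5}, {q0, q1, q2, q3, q4, q5}.
{q0, q1, q2, q3} is not among them.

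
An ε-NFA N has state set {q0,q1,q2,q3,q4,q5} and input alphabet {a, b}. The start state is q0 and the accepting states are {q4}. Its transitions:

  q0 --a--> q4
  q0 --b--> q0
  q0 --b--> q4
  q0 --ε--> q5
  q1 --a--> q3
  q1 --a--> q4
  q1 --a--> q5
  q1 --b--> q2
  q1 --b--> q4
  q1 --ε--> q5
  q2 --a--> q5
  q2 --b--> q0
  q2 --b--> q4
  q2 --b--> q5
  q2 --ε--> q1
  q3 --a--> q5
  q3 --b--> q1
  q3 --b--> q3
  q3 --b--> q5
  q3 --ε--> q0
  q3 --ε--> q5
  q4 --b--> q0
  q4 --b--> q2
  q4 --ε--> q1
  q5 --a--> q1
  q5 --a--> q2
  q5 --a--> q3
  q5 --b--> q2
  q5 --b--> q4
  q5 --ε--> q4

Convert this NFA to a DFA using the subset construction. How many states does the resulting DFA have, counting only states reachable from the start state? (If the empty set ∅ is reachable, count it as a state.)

Start state of the DFA: {q0,q1,q4,q5} (ε-closure of the NFA start).
{q0,q1,q4,q5} --a--> {q0,q1,q2,q3,q4,q5}  [new]
{q0,q1,q4,q5} --b--> {q0,q1,q2,q4,q5}  [new]
{q0,q1,q2,q3,q4,q5} --a--> {q0,q1,q2,q3,q4,q5}  [seen]
{q0,q1,q2,q3,q4,q5} --b--> {q0,q1,q2,q3,q4,q5}  [seen]
{q0,q1,q2,q4,q5} --a--> {q0,q1,q2,q3,q4,q5}  [seen]
{q0,q1,q2,q4,q5} --b--> {q0,q1,q2,q4,q5}  [seen]
Reachable DFA states: {q0,q1,q4,q5}, {q0,q1,q2,q3,q4,q5}, {q0,q1,q2,q4,q5}.

3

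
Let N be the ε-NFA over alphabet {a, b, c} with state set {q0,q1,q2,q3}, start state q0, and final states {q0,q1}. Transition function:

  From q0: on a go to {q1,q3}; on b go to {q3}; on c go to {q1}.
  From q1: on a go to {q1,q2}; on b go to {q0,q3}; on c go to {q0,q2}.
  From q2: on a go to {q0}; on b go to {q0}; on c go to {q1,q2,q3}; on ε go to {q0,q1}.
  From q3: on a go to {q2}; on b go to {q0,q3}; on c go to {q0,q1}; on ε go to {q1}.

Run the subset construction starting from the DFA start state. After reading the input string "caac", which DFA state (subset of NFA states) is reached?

{q0,q1,q2,q3}

Start: {q0}.
δ(q0,c) = {q1}.
Union: {q1}.
After c: {q1}.
δ(q1,a) = {q1,q2}.
Union: {q1,q2}.
ε-closure gives {q0,q1,q2}.
After a: {q0,q1,q2}.
δ(q0,a) = {q1,q3}; δ(q1,a) = {q1,q2}; δ(q2,a) = {q0}.
Union: {q0,q1,q2,q3}.
After a: {q0,q1,q2,q3}.
δ(q0,c) = {q1}; δ(q1,c) = {q0,q2}; δ(q2,c) = {q1,q2,q3}; δ(q3,c) = {q0,q1}.
Union: {q0,q1,q2,q3}.
After c: {q0,q1,q2,q3}.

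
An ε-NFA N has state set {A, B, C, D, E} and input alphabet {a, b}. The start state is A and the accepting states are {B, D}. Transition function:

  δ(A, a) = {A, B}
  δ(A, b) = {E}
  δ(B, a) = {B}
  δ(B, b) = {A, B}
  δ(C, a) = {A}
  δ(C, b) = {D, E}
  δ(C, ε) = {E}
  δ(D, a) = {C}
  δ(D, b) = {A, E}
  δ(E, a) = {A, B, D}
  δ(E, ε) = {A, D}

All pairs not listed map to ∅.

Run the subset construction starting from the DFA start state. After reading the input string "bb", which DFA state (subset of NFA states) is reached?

Start: {A}.
δ(A,b) = {E}.
Union: {E}.
ε-closure gives {A, D, E}.
After b: {A, D, E}.
δ(A,b) = {E}; δ(D,b) = {A, E}; δ(E,b) = ∅.
Union: {A, E}.
ε-closure gives {A, D, E}.
After b: {A, D, E}.

{A, D, E}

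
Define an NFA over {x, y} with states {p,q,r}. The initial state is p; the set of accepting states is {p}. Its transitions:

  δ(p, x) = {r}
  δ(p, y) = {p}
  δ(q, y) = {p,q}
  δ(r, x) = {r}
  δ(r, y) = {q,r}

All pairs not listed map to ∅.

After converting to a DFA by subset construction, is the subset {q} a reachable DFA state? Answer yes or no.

no

Start state of the DFA: {p}.
{p} --x--> {r}  [new]
{p} --y--> {p}  [seen]
{r} --x--> {r}  [seen]
{r} --y--> {q,r}  [new]
{q,r} --x--> {r}  [seen]
{q,r} --y--> {p,q,r}  [new]
{p,q,r} --x--> {r}  [seen]
{p,q,r} --y--> {p,q,r}  [seen]
Reachable DFA states: {p}, {r}, {q,r}, {p,q,r}.
{q} is not among them.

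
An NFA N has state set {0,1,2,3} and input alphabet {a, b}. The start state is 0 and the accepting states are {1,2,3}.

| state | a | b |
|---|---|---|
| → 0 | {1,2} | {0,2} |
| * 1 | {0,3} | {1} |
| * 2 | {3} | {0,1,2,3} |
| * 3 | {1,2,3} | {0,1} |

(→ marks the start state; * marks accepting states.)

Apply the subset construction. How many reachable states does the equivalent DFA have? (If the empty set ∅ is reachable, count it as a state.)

7

Start state of the DFA: {0}.
{0} --a--> {1,2}  [new]
{0} --b--> {0,2}  [new]
{1,2} --a--> {0,3}  [new]
{1,2} --b--> {0,1,2,3}  [new]
{0,2} --a--> {1,2,3}  [new]
{0,2} --b--> {0,1,2,3}  [seen]
{0,3} --a--> {1,2,3}  [seen]
{0,3} --b--> {0,1,2}  [new]
{0,1,2,3} --a--> {0,1,2,3}  [seen]
{0,1,2,3} --b--> {0,1,2,3}  [seen]
{1,2,3} --a--> {0,1,2,3}  [seen]
{1,2,3} --b--> {0,1,2,3}  [seen]
{0,1,2} --a--> {0,1,2,3}  [seen]
{0,1,2} --b--> {0,1,2,3}  [seen]
Reachable DFA states: {0}, {1,2}, {0,2}, {0,3}, {0,1,2,3}, {1,2,3}, {0,1,2}.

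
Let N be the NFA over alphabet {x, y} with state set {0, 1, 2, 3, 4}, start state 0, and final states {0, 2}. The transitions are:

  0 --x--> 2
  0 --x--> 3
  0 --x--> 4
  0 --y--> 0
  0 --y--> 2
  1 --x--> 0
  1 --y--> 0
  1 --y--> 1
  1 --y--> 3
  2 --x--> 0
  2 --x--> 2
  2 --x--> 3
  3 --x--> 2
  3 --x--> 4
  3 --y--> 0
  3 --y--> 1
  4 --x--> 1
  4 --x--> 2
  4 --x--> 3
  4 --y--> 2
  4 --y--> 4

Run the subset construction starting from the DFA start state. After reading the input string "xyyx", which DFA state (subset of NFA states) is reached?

{0, 1, 2, 3, 4}

Start: {0}.
δ(0,x) = {2, 3, 4}.
Union: {2, 3, 4}.
After x: {2, 3, 4}.
δ(2,y) = ∅; δ(3,y) = {0, 1}; δ(4,y) = {2, 4}.
Union: {0, 1, 2, 4}.
After y: {0, 1, 2, 4}.
δ(0,y) = {0, 2}; δ(1,y) = {0, 1, 3}; δ(2,y) = ∅; δ(4,y) = {2, 4}.
Union: {0, 1, 2, 3, 4}.
After y: {0, 1, 2, 3, 4}.
δ(0,x) = {2, 3, 4}; δ(1,x) = {0}; δ(2,x) = {0, 2, 3}; δ(3,x) = {2, 4}; δ(4,x) = {1, 2, 3}.
Union: {0, 1, 2, 3, 4}.
After x: {0, 1, 2, 3, 4}.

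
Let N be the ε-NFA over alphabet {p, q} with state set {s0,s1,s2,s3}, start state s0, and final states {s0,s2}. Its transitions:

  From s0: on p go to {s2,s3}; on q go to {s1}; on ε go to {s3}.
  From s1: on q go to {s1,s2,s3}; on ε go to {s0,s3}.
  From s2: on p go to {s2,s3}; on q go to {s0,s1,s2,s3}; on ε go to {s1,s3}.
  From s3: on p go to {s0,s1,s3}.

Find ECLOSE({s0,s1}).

Begin with {s0,s1}.
s0 →ε {s3}; add s3.
ε-closure = {s0,s1,s3}.

{s0,s1,s3}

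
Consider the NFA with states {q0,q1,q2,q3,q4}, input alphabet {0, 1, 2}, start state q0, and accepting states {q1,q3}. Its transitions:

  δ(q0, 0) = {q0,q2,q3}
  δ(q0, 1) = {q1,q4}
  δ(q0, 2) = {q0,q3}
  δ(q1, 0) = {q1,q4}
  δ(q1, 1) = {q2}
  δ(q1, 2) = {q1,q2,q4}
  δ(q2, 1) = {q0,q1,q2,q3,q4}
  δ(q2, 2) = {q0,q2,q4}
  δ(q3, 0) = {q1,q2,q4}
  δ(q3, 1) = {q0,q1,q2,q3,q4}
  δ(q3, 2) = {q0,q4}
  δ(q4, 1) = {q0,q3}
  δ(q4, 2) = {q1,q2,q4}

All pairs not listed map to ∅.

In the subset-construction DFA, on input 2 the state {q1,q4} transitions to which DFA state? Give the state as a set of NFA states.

{q1,q2,q4}

δ(q1,2) = {q1,q2,q4}; δ(q4,2) = {q1,q2,q4}.
Union: {q1,q2,q4}.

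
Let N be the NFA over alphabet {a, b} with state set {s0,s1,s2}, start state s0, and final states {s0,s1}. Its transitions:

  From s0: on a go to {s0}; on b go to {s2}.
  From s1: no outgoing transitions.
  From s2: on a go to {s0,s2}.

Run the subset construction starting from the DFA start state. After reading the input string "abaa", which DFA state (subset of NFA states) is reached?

Start: {s0}.
δ(s0,a) = {s0}.
Union: {s0}.
After a: {s0}.
δ(s0,b) = {s2}.
Union: {s2}.
After b: {s2}.
δ(s2,a) = {s0,s2}.
Union: {s0,s2}.
After a: {s0,s2}.
δ(s0,a) = {s0}; δ(s2,a) = {s0,s2}.
Union: {s0,s2}.
After a: {s0,s2}.

{s0,s2}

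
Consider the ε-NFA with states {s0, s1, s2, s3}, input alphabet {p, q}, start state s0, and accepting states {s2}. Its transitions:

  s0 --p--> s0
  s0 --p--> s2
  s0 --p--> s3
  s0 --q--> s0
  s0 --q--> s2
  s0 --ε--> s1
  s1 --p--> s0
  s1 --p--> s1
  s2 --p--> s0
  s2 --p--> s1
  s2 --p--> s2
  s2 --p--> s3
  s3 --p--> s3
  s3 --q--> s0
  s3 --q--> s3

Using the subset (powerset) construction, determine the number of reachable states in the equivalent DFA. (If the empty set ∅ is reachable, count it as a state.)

Start state of the DFA: {s0, s1} (ε-closure of the NFA start).
{s0, s1} --p--> {s0, s1, s2, s3}  [new]
{s0, s1} --q--> {s0, s1, s2}  [new]
{s0, s1, s2, s3} --p--> {s0, s1, s2, s3}  [seen]
{s0, s1, s2, s3} --q--> {s0, s1, s2, s3}  [seen]
{s0, s1, s2} --p--> {s0, s1, s2, s3}  [seen]
{s0, s1, s2} --q--> {s0, s1, s2}  [seen]
Reachable DFA states: {s0, s1}, {s0, s1, s2, s3}, {s0, s1, s2}.

3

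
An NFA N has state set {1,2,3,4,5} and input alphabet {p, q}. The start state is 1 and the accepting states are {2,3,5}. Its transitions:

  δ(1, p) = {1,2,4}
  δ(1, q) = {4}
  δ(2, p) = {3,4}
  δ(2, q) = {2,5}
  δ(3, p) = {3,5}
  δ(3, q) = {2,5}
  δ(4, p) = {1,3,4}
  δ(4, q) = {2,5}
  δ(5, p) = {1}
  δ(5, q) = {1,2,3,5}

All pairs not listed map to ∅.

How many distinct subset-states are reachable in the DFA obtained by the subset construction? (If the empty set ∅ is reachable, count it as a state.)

Start state of the DFA: {1}.
{1} --p--> {1,2,4}  [new]
{1} --q--> {4}  [new]
{1,2,4} --p--> {1,2,3,4}  [new]
{1,2,4} --q--> {2,4,5}  [new]
{4} --p--> {1,3,4}  [new]
{4} --q--> {2,5}  [new]
{1,2,3,4} --p--> {1,2,3,4,5}  [new]
{1,2,3,4} --q--> {2,4,5}  [seen]
{2,4,5} --p--> {1,3,4}  [seen]
{2,4,5} --q--> {1,2,3,5}  [new]
{1,3,4} --p--> {1,2,3,4,5}  [seen]
{1,3,4} --q--> {2,4,5}  [seen]
{2,5} --p--> {1,3,4}  [seen]
{2,5} --q--> {1,2,3,5}  [seen]
{1,2,3,4,5} --p--> {1,2,3,4,5}  [seen]
{1,2,3,4,5} --q--> {1,2,3,4,5}  [seen]
{1,2,3,5} --p--> {1,2,3,4,5}  [seen]
{1,2,3,5} --q--> {1,2,3,4,5}  [seen]
Reachable DFA states: {1}, {1,2,4}, {4}, {1,2,3,4}, {2,4,5}, {1,3,4}, {2,5}, {1,2,3,4,5}, {1,2,3,5}.

9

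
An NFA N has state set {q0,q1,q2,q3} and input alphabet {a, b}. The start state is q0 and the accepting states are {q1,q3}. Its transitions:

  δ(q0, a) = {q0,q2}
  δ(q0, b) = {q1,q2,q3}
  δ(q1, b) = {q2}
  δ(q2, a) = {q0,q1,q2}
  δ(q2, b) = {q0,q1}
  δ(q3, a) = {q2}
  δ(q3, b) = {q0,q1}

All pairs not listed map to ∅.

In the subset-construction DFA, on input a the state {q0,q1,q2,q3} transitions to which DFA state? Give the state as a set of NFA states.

{q0,q1,q2}

δ(q0,a) = {q0,q2}; δ(q1,a) = ∅; δ(q2,a) = {q0,q1,q2}; δ(q3,a) = {q2}.
Union: {q0,q1,q2}.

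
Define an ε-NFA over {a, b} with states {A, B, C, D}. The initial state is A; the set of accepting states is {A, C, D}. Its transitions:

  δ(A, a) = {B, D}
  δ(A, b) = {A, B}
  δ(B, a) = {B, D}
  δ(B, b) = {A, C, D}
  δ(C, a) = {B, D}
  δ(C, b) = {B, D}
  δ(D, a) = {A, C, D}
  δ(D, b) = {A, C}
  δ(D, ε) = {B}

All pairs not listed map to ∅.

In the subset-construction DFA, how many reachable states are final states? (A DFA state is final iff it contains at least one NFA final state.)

4

Start state of the DFA: {A} (ε-closure of the NFA start).
{A} --a--> {B, D}  [new]
{A} --b--> {A, B}  [new]
{B, D} --a--> {A, B, C, D}  [new]
{B, D} --b--> {A, B, C, D}  [seen]
{A, B} --a--> {B, D}  [seen]
{A, B} --b--> {A, B, C, D}  [seen]
{A, B, C, D} --a--> {A, B, C, D}  [seen]
{A, B, C, D} --b--> {A, B, C, D}  [seen]
Reachable DFA states: {A}, {B, D}, {A, B}, {A, B, C, D}.
Accepting DFA states (contain an NFA accepting state): {A}, {B, D}, {A, B}, {A, B, C, D}.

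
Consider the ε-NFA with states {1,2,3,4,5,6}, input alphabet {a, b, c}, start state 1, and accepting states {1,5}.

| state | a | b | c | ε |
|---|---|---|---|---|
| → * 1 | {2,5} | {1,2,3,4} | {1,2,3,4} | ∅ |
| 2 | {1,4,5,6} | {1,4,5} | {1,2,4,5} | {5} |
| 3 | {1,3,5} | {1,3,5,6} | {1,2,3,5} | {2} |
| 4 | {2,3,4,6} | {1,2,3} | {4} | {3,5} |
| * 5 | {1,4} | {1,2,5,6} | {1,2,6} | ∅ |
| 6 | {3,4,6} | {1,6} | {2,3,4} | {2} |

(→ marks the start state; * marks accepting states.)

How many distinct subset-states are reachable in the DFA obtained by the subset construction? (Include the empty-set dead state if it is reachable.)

Start state of the DFA: {1} (ε-closure of the NFA start).
{1} --a--> {2,5}  [new]
{1} --b--> {1,2,3,4,5}  [new]
{1} --c--> {1,2,3,4,5}  [seen]
{2,5} --a--> {1,2,3,4,5,6}  [new]
{2,5} --b--> {1,2,3,4,5,6}  [seen]
{2,5} --c--> {1,2,3,4,5,6}  [seen]
{1,2,3,4,5} --a--> {1,2,3,4,5,6}  [seen]
{1,2,3,4,5} --b--> {1,2,3,4,5,6}  [seen]
{1,2,3,4,5} --c--> {1,2,3,4,5,6}  [seen]
{1,2,3,4,5,6} --a--> {1,2,3,4,5,6}  [seen]
{1,2,3,4,5,6} --b--> {1,2,3,4,5,6}  [seen]
{1,2,3,4,5,6} --c--> {1,2,3,4,5,6}  [seen]
Reachable DFA states: {1}, {2,5}, {1,2,3,4,5}, {1,2,3,4,5,6}.

4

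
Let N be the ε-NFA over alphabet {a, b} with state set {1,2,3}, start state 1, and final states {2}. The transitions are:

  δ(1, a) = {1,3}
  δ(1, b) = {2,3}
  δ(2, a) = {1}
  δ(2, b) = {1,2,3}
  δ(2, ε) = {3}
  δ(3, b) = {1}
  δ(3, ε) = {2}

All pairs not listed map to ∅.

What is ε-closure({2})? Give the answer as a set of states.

{2,3}

Begin with {2}.
2 →ε {3}; add 3.
ε-closure = {2,3}.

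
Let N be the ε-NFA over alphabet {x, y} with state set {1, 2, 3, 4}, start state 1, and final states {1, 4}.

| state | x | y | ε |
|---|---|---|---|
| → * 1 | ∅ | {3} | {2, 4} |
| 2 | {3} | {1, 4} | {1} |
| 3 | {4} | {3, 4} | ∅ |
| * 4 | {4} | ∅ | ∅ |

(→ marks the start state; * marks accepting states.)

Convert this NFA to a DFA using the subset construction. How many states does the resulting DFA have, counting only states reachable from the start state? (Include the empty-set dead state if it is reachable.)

Start state of the DFA: {1, 2, 4} (ε-closure of the NFA start).
{1, 2, 4} --x--> {3, 4}  [new]
{1, 2, 4} --y--> {1, 2, 3, 4}  [new]
{3, 4} --x--> {4}  [new]
{3, 4} --y--> {3, 4}  [seen]
{1, 2, 3, 4} --x--> {3, 4}  [seen]
{1, 2, 3, 4} --y--> {1, 2, 3, 4}  [seen]
{4} --x--> {4}  [seen]
{4} --y--> ∅  [new]
∅ --x--> ∅  [seen]
∅ --y--> ∅  [seen]
Reachable DFA states: {1, 2, 4}, {3, 4}, {1, 2, 3, 4}, {4}, ∅.

5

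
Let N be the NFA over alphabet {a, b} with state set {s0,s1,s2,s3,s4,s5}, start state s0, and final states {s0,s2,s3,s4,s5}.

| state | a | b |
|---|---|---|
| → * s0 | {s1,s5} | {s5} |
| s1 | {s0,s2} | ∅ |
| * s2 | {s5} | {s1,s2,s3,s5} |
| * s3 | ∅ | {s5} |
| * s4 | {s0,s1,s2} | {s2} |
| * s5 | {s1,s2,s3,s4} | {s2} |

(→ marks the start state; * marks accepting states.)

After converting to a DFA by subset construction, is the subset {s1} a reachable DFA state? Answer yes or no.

no

Start state of the DFA: {s0}.
{s0} --a--> {s1,s5}  [new]
{s0} --b--> {s5}  [new]
{s1,s5} --a--> {s0,s1,s2,s3,s4}  [new]
{s1,s5} --b--> {s2}  [new]
{s5} --a--> {s1,s2,s3,s4}  [new]
{s5} --b--> {s2}  [seen]
{s0,s1,s2,s3,s4} --a--> {s0,s1,s2,s5}  [new]
{s0,s1,s2,s3,s4} --b--> {s1,s2,s3,s5}  [new]
{s2} --a--> {s5}  [seen]
{s2} --b--> {s1,s2,s3,s5}  [seen]
{s1,s2,s3,s4} --a--> {s0,s1,s2,s5}  [seen]
{s1,s2,s3,s4} --b--> {s1,s2,s3,s5}  [seen]
{s0,s1,s2,s5} --a--> {s0,s1,s2,s3,s4,s5}  [new]
{s0,s1,s2,s5} --b--> {s1,s2,s3,s5}  [seen]
{s1,s2,s3,s5} --a--> {s0,s1,s2,s3,s4,s5}  [seen]
{s1,s2,s3,s5} --b--> {s1,s2,s3,s5}  [seen]
{s0,s1,s2,s3,s4,s5} --a--> {s0,s1,s2,s3,s4,s5}  [seen]
{s0,s1,s2,s3,s4,s5} --b--> {s1,s2,s3,s5}  [seen]
Reachable DFA states: {s0}, {s1,s5}, {s5}, {s0,s1,s2,s3,s4}, {s2}, {s1,s2,s3,s4}, {s0,s1,s2,s5}, {s1,s2,s3,s5}, {s0,s1,s2,s3,s4,s5}.
{s1} is not among them.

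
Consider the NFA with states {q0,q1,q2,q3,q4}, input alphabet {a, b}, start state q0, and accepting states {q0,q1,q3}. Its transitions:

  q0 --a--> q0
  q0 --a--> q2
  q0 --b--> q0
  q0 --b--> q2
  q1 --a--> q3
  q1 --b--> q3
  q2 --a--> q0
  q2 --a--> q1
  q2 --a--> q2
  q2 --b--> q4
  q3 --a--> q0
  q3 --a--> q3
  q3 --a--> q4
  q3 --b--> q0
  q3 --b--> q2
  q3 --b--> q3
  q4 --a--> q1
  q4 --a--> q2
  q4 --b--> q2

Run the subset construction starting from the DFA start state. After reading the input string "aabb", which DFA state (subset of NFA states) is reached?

{q0,q2,q3,q4}

Start: {q0}.
δ(q0,a) = {q0,q2}.
Union: {q0,q2}.
After a: {q0,q2}.
δ(q0,a) = {q0,q2}; δ(q2,a) = {q0,q1,q2}.
Union: {q0,q1,q2}.
After a: {q0,q1,q2}.
δ(q0,b) = {q0,q2}; δ(q1,b) = {q3}; δ(q2,b) = {q4}.
Union: {q0,q2,q3,q4}.
After b: {q0,q2,q3,q4}.
δ(q0,b) = {q0,q2}; δ(q2,b) = {q4}; δ(q3,b) = {q0,q2,q3}; δ(q4,b) = {q2}.
Union: {q0,q2,q3,q4}.
After b: {q0,q2,q3,q4}.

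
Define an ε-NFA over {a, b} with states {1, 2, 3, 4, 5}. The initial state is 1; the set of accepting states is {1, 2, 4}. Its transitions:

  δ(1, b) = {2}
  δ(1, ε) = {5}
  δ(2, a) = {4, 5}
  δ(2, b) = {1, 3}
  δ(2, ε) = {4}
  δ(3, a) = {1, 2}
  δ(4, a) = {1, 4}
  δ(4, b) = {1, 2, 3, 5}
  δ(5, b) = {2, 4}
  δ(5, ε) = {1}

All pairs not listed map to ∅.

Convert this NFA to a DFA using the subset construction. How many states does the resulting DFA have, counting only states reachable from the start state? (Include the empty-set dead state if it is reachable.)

Start state of the DFA: {1, 5} (ε-closure of the NFA start).
{1, 5} --a--> ∅  [new]
{1, 5} --b--> {2, 4}  [new]
∅ --a--> ∅  [seen]
∅ --b--> ∅  [seen]
{2, 4} --a--> {1, 4, 5}  [new]
{2, 4} --b--> {1, 2, 3, 4, 5}  [new]
{1, 4, 5} --a--> {1, 4, 5}  [seen]
{1, 4, 5} --b--> {1, 2, 3, 4, 5}  [seen]
{1, 2, 3, 4, 5} --a--> {1, 2, 4, 5}  [new]
{1, 2, 3, 4, 5} --b--> {1, 2, 3, 4, 5}  [seen]
{1, 2, 4, 5} --a--> {1, 4, 5}  [seen]
{1, 2, 4, 5} --b--> {1, 2, 3, 4, 5}  [seen]
Reachable DFA states: {1, 5}, ∅, {2, 4}, {1, 4, 5}, {1, 2, 3, 4, 5}, {1, 2, 4, 5}.

6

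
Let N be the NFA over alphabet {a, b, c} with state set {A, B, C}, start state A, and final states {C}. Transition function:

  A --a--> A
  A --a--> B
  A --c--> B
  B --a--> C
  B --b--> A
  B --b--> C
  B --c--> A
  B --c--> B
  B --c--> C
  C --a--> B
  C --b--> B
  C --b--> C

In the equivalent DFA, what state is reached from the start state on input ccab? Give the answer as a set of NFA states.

Start: {A}.
δ(A,c) = {B}.
Union: {B}.
After c: {B}.
δ(B,c) = {A, B, C}.
Union: {A, B, C}.
After c: {A, B, C}.
δ(A,a) = {A, B}; δ(B,a) = {C}; δ(C,a) = {B}.
Union: {A, B, C}.
After a: {A, B, C}.
δ(A,b) = ∅; δ(B,b) = {A, C}; δ(C,b) = {B, C}.
Union: {A, B, C}.
After b: {A, B, C}.

{A, B, C}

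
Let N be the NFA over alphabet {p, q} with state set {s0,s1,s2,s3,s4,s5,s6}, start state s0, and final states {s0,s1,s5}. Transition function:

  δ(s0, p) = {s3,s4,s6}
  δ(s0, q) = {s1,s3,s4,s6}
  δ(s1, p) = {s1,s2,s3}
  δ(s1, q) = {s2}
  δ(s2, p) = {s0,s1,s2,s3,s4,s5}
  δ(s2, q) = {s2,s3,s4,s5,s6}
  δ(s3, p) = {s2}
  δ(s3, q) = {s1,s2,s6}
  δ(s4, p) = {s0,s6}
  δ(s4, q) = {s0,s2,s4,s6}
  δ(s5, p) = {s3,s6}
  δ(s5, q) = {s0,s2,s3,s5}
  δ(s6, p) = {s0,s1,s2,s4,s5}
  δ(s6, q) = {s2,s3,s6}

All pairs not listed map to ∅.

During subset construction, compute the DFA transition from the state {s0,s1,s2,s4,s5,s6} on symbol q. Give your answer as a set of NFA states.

{s0,s1,s2,s3,s4,s5,s6}

δ(s0,q) = {s1,s3,s4,s6}; δ(s1,q) = {s2}; δ(s2,q) = {s2,s3,s4,s5,s6}; δ(s4,q) = {s0,s2,s4,s6}; δ(s5,q) = {s0,s2,s3,s5}; δ(s6,q) = {s2,s3,s6}.
Union: {s0,s1,s2,s3,s4,s5,s6}.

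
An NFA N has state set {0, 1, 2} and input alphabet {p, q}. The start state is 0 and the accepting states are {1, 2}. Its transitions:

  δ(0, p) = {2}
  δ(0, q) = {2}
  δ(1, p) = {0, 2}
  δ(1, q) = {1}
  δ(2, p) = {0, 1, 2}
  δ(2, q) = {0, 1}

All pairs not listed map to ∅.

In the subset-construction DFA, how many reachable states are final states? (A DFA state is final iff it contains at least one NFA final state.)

5

Start state of the DFA: {0}.
{0} --p--> {2}  [new]
{0} --q--> {2}  [seen]
{2} --p--> {0, 1, 2}  [new]
{2} --q--> {0, 1}  [new]
{0, 1, 2} --p--> {0, 1, 2}  [seen]
{0, 1, 2} --q--> {0, 1, 2}  [seen]
{0, 1} --p--> {0, 2}  [new]
{0, 1} --q--> {1, 2}  [new]
{0, 2} --p--> {0, 1, 2}  [seen]
{0, 2} --q--> {0, 1, 2}  [seen]
{1, 2} --p--> {0, 1, 2}  [seen]
{1, 2} --q--> {0, 1}  [seen]
Reachable DFA states: {0}, {2}, {0, 1, 2}, {0, 1}, {0, 2}, {1, 2}.
Accepting DFA states (contain an NFA accepting state): {2}, {0, 1, 2}, {0, 1}, {0, 2}, {1, 2}.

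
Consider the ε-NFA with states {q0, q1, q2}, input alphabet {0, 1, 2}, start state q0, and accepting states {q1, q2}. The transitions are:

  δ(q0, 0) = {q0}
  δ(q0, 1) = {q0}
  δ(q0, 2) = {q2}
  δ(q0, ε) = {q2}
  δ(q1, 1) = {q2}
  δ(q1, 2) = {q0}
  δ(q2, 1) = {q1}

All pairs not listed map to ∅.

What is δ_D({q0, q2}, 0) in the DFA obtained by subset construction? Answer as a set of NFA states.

δ(q0,0) = {q0}; δ(q2,0) = ∅.
Union: {q0}.
ε-closure gives {q0, q2}.

{q0, q2}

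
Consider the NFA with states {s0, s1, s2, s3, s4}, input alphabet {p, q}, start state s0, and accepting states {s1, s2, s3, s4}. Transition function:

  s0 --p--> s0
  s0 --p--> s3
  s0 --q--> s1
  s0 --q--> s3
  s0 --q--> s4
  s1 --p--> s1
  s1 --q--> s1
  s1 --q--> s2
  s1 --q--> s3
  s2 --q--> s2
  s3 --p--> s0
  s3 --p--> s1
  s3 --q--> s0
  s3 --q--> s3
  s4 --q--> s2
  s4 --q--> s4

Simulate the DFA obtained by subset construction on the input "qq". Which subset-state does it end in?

Start: {s0}.
δ(s0,q) = {s1, s3, s4}.
Union: {s1, s3, s4}.
After q: {s1, s3, s4}.
δ(s1,q) = {s1, s2, s3}; δ(s3,q) = {s0, s3}; δ(s4,q) = {s2, s4}.
Union: {s0, s1, s2, s3, s4}.
After q: {s0, s1, s2, s3, s4}.

{s0, s1, s2, s3, s4}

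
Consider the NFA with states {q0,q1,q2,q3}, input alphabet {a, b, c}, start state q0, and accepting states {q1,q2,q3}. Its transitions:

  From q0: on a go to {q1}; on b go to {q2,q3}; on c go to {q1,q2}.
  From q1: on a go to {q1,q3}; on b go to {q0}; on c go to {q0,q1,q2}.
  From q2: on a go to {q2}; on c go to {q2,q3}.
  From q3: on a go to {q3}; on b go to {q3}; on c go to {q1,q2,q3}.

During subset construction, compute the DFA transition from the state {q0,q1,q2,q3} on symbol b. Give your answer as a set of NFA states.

δ(q0,b) = {q2,q3}; δ(q1,b) = {q0}; δ(q2,b) = ∅; δ(q3,b) = {q3}.
Union: {q0,q2,q3}.

{q0,q2,q3}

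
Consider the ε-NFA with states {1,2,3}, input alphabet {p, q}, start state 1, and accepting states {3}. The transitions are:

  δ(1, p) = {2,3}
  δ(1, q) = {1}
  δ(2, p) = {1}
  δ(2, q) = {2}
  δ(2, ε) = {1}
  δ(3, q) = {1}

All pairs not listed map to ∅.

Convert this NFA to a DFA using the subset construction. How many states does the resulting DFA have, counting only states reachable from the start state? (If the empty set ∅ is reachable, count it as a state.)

3

Start state of the DFA: {1} (ε-closure of the NFA start).
{1} --p--> {1,2,3}  [new]
{1} --q--> {1}  [seen]
{1,2,3} --p--> {1,2,3}  [seen]
{1,2,3} --q--> {1,2}  [new]
{1,2} --p--> {1,2,3}  [seen]
{1,2} --q--> {1,2}  [seen]
Reachable DFA states: {1}, {1,2,3}, {1,2}.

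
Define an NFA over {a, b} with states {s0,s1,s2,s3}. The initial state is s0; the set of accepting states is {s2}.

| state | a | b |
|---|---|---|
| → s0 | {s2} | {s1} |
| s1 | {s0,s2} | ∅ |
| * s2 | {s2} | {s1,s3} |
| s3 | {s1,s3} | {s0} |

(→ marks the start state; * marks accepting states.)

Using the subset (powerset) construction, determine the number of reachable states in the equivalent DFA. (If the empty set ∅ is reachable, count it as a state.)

Start state of the DFA: {s0}.
{s0} --a--> {s2}  [new]
{s0} --b--> {s1}  [new]
{s2} --a--> {s2}  [seen]
{s2} --b--> {s1,s3}  [new]
{s1} --a--> {s0,s2}  [new]
{s1} --b--> ∅  [new]
{s1,s3} --a--> {s0,s1,s2,s3}  [new]
{s1,s3} --b--> {s0}  [seen]
{s0,s2} --a--> {s2}  [seen]
{s0,s2} --b--> {s1,s3}  [seen]
∅ --a--> ∅  [seen]
∅ --b--> ∅  [seen]
{s0,s1,s2,s3} --a--> {s0,s1,s2,s3}  [seen]
{s0,s1,s2,s3} --b--> {s0,s1,s3}  [new]
{s0,s1,s3} --a--> {s0,s1,s2,s3}  [seen]
{s0,s1,s3} --b--> {s0,s1}  [new]
{s0,s1} --a--> {s0,s2}  [seen]
{s0,s1} --b--> {s1}  [seen]
Reachable DFA states: {s0}, {s2}, {s1}, {s1,s3}, {s0,s2}, ∅, {s0,s1,s2,s3}, {s0,s1,s3}, {s0,s1}.

9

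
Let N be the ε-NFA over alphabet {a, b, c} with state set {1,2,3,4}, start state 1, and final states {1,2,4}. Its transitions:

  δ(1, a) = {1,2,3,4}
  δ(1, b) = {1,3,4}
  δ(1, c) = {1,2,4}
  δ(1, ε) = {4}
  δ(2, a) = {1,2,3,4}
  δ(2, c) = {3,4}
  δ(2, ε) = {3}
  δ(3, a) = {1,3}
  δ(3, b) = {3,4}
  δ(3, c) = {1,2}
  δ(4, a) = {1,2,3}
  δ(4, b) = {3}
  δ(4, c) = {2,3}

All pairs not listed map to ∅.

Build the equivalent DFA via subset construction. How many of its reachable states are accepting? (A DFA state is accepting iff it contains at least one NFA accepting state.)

Start state of the DFA: {1,4} (ε-closure of the NFA start).
{1,4} --a--> {1,2,3,4}  [new]
{1,4} --b--> {1,3,4}  [new]
{1,4} --c--> {1,2,3,4}  [seen]
{1,2,3,4} --a--> {1,2,3,4}  [seen]
{1,2,3,4} --b--> {1,3,4}  [seen]
{1,2,3,4} --c--> {1,2,3,4}  [seen]
{1,3,4} --a--> {1,2,3,4}  [seen]
{1,3,4} --b--> {1,3,4}  [seen]
{1,3,4} --c--> {1,2,3,4}  [seen]
Reachable DFA states: {1,4}, {1,2,3,4}, {1,3,4}.
Accepting DFA states (contain an NFA accepting state): {1,4}, {1,2,3,4}, {1,3,4}.

3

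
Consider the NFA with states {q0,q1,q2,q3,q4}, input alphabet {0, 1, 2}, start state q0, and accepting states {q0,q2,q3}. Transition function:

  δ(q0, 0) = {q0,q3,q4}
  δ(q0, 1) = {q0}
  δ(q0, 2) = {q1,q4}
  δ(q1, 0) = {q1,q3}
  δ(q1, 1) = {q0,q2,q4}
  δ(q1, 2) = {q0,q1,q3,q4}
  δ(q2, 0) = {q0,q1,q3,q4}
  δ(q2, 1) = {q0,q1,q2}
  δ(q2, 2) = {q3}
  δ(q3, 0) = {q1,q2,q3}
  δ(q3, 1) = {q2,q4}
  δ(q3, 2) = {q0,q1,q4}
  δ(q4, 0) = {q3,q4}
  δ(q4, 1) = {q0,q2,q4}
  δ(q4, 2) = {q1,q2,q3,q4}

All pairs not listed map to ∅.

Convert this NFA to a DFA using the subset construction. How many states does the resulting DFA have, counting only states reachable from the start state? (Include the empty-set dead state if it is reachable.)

9

Start state of the DFA: {q0}.
{q0} --0--> {q0,q3,q4}  [new]
{q0} --1--> {q0}  [seen]
{q0} --2--> {q1,q4}  [new]
{q0,q3,q4} --0--> {q0,q1,q2,q3,q4}  [new]
{q0,q3,q4} --1--> {q0,q2,q4}  [new]
{q0,q3,q4} --2--> {q0,q1,q2,q3,q4}  [seen]
{q1,q4} --0--> {q1,q3,q4}  [new]
{q1,q4} --1--> {q0,q2,q4}  [seen]
{q1,q4} --2--> {q0,q1,q2,q3,q4}  [seen]
{q0,q1,q2,q3,q4} --0--> {q0,q1,q2,q3,q4}  [seen]
{q0,q1,q2,q3,q4} --1--> {q0,q1,q2,q4}  [new]
{q0,q1,q2,q3,q4} --2--> {q0,q1,q2,q3,q4}  [seen]
{q0,q2,q4} --0--> {q0,q1,q3,q4}  [new]
{q0,q2,q4} --1--> {q0,q1,q2,q4}  [seen]
{q0,q2,q4} --2--> {q1,q2,q3,q4}  [new]
{q1,q3,q4} --0--> {q1,q2,q3,q4}  [seen]
{q1,q3,q4} --1--> {q0,q2,q4}  [seen]
{q1,q3,q4} --2--> {q0,q1,q2,q3,q4}  [seen]
{q0,q1,q2,q4} --0--> {q0,q1,q3,q4}  [seen]
{q0,q1,q2,q4} --1--> {q0,q1,q2,q4}  [seen]
{q0,q1,q2,q4} --2--> {q0,q1,q2,q3,q4}  [seen]
{q0,q1,q3,q4} --0--> {q0,q1,q2,q3,q4}  [seen]
{q0,q1,q3,q4} --1--> {q0,q2,q4}  [seen]
{q0,q1,q3,q4} --2--> {q0,q1,q2,q3,q4}  [seen]
{q1,q2,q3,q4} --0--> {q0,q1,q2,q3,q4}  [seen]
{q1,q2,q3,q4} --1--> {q0,q1,q2,q4}  [seen]
{q1,q2,q3,q4} --2--> {q0,q1,q2,q3,q4}  [seen]
Reachable DFA states: {q0}, {q0,q3,q4}, {q1,q4}, {q0,q1,q2,q3,q4}, {q0,q2,q4}, {q1,q3,q4}, {q0,q1,q2,q4}, {q0,q1,q3,q4}, {q1,q2,q3,q4}.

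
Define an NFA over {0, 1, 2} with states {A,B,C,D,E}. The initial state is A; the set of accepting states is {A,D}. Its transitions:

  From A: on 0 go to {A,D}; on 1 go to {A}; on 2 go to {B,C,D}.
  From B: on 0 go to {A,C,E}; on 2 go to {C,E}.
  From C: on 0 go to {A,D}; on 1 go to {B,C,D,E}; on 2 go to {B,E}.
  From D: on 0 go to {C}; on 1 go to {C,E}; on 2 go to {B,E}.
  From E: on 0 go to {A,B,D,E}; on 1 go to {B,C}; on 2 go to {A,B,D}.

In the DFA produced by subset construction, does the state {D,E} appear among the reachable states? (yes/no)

no

Start state of the DFA: {A}.
{A} --0--> {A,D}  [new]
{A} --1--> {A}  [seen]
{A} --2--> {B,C,D}  [new]
{A,D} --0--> {A,C,D}  [new]
{A,D} --1--> {A,C,E}  [new]
{A,D} --2--> {B,C,D,E}  [new]
{B,C,D} --0--> {A,C,D,E}  [new]
{B,C,D} --1--> {B,C,D,E}  [seen]
{B,C,D} --2--> {B,C,E}  [new]
{A,C,D} --0--> {A,C,D}  [seen]
{A,C,D} --1--> {A,B,C,D,E}  [new]
{A,C,D} --2--> {B,C,D,E}  [seen]
{A,C,E} --0--> {A,B,D,E}  [new]
{A,C,E} --1--> {A,B,C,D,E}  [seen]
{A,C,E} --2--> {A,B,C,D,E}  [seen]
{B,C,D,E} --0--> {A,B,C,D,E}  [seen]
{B,C,D,E} --1--> {B,C,D,E}  [seen]
{B,C,D,E} --2--> {A,B,C,D,E}  [seen]
{A,C,D,E} --0--> {A,B,C,D,E}  [seen]
{A,C,D,E} --1--> {A,B,C,D,E}  [seen]
{A,C,D,E} --2--> {A,B,C,D,E}  [seen]
{B,C,E} --0--> {A,B,C,D,E}  [seen]
{B,C,E} --1--> {B,C,D,E}  [seen]
{B,C,E} --2--> {A,B,C,D,E}  [seen]
{A,B,C,D,E} --0--> {A,B,C,D,E}  [seen]
{A,B,C,D,E} --1--> {A,B,C,D,E}  [seen]
{A,B,C,D,E} --2--> {A,B,C,D,E}  [seen]
{A,B,D,E} --0--> {A,B,C,D,E}  [seen]
{A,B,D,E} --1--> {A,B,C,E}  [new]
{A,B,D,E} --2--> {A,B,C,D,E}  [seen]
{A,B,C,E} --0--> {A,B,C,D,E}  [seen]
{A,B,C,E} --1--> {A,B,C,D,E}  [seen]
{A,B,C,E} --2--> {A,B,C,D,E}  [seen]
Reachable DFA states: {A}, {A,D}, {B,C,D}, {A,C,D}, {A,C,E}, {B,C,D,E}, {A,C,D,E}, {B,C,E}, {A,B,C,D,E}, {A,B,D,E}, {A,B,C,E}.
{D,E} is not among them.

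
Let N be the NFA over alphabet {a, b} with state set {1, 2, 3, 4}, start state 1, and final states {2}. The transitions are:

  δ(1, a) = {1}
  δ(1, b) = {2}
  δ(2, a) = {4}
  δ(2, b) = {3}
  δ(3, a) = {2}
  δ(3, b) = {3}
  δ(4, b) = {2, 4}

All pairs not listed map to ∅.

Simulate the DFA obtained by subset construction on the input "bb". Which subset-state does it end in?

Start: {1}.
δ(1,b) = {2}.
Union: {2}.
After b: {2}.
δ(2,b) = {3}.
Union: {3}.
After b: {3}.

{3}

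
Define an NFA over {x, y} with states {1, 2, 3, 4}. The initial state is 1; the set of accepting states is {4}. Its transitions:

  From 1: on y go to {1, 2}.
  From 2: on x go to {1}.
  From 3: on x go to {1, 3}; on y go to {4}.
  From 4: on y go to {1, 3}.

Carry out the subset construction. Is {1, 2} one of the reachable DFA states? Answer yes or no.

Start state of the DFA: {1}.
{1} --x--> ∅  [new]
{1} --y--> {1, 2}  [new]
∅ --x--> ∅  [seen]
∅ --y--> ∅  [seen]
{1, 2} --x--> {1}  [seen]
{1, 2} --y--> {1, 2}  [seen]
Reachable DFA states: {1}, ∅, {1, 2}.
{1, 2} is among them.

yes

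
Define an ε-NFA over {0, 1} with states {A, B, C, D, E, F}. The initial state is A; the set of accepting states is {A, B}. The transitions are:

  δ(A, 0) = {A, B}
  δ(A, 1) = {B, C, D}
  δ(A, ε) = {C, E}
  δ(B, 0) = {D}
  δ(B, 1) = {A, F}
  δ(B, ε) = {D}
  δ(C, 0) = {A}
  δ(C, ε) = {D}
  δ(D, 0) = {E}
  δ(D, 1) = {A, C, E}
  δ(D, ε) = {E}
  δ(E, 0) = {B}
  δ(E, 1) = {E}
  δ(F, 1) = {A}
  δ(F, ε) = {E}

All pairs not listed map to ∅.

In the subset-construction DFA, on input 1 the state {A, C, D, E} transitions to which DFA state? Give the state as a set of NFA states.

{A, B, C, D, E}

δ(A,1) = {B, C, D}; δ(C,1) = ∅; δ(D,1) = {A, C, E}; δ(E,1) = {E}.
Union: {A, B, C, D, E}.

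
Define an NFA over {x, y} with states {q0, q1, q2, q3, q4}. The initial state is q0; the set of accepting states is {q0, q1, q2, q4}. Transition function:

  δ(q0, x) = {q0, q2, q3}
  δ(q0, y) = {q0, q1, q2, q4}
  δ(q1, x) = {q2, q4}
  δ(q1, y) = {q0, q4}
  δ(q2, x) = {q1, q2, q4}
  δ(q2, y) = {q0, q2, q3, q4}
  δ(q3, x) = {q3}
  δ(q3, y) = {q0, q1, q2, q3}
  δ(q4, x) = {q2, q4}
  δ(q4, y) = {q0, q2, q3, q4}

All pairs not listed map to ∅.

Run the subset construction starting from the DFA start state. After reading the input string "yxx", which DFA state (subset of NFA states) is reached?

{q0, q1, q2, q3, q4}

Start: {q0}.
δ(q0,y) = {q0, q1, q2, q4}.
Union: {q0, q1, q2, q4}.
After y: {q0, q1, q2, q4}.
δ(q0,x) = {q0, q2, q3}; δ(q1,x) = {q2, q4}; δ(q2,x) = {q1, q2, q4}; δ(q4,x) = {q2, q4}.
Union: {q0, q1, q2, q3, q4}.
After x: {q0, q1, q2, q3, q4}.
δ(q0,x) = {q0, q2, q3}; δ(q1,x) = {q2, q4}; δ(q2,x) = {q1, q2, q4}; δ(q3,x) = {q3}; δ(q4,x) = {q2, q4}.
Union: {q0, q1, q2, q3, q4}.
After x: {q0, q1, q2, q3, q4}.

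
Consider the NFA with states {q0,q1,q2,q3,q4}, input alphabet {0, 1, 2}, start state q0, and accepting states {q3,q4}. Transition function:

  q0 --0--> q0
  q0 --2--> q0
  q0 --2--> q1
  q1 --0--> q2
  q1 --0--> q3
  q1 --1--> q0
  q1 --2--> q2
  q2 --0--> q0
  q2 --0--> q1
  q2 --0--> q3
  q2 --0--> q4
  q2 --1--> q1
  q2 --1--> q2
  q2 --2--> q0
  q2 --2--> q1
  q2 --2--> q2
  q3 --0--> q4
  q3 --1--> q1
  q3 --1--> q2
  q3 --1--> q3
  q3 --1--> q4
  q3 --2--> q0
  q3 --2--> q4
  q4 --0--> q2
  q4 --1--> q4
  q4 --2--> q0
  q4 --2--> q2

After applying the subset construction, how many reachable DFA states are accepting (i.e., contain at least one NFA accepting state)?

Start state of the DFA: {q0}.
{q0} --0--> {q0}  [seen]
{q0} --1--> ∅  [new]
{q0} --2--> {q0,q1}  [new]
∅ --0--> ∅  [seen]
∅ --1--> ∅  [seen]
∅ --2--> ∅  [seen]
{q0,q1} --0--> {q0,q2,q3}  [new]
{q0,q1} --1--> {q0}  [seen]
{q0,q1} --2--> {q0,q1,q2}  [new]
{q0,q2,q3} --0--> {q0,q1,q3,q4}  [new]
{q0,q2,q3} --1--> {q1,q2,q3,q4}  [new]
{q0,q2,q3} --2--> {q0,q1,q2,q4}  [new]
{q0,q1,q2} --0--> {q0,q1,q2,q3,q4}  [new]
{q0,q1,q2} --1--> {q0,q1,q2}  [seen]
{q0,q1,q2} --2--> {q0,q1,q2}  [seen]
{q0,q1,q3,q4} --0--> {q0,q2,q3,q4}  [new]
{q0,q1,q3,q4} --1--> {q0,q1,q2,q3,q4}  [seen]
{q0,q1,q3,q4} --2--> {q0,q1,q2,q4}  [seen]
{q1,q2,q3,q4} --0--> {q0,q1,q2,q3,q4}  [seen]
{q1,q2,q3,q4} --1--> {q0,q1,q2,q3,q4}  [seen]
{q1,q2,q3,q4} --2--> {q0,q1,q2,q4}  [seen]
{q0,q1,q2,q4} --0--> {q0,q1,q2,q3,q4}  [seen]
{q0,q1,q2,q4} --1--> {q0,q1,q2,q4}  [seen]
{q0,q1,q2,q4} --2--> {q0,q1,q2}  [seen]
{q0,q1,q2,q3,q4} --0--> {q0,q1,q2,q3,q4}  [seen]
{q0,q1,q2,q3,q4} --1--> {q0,q1,q2,q3,q4}  [seen]
{q0,q1,q2,q3,q4} --2--> {q0,q1,q2,q4}  [seen]
{q0,q2,q3,q4} --0--> {q0,q1,q2,q3,q4}  [seen]
{q0,q2,q3,q4} --1--> {q1,q2,q3,q4}  [seen]
{q0,q2,q3,q4} --2--> {q0,q1,q2,q4}  [seen]
Reachable DFA states: {q0}, ∅, {q0,q1}, {q0,q2,q3}, {q0,q1,q2}, {q0,q1,q3,q4}, {q1,q2,q3,q4}, {q0,q1,q2,q4}, {q0,q1,q2,q3,q4}, {q0,q2,q3,q4}.
Accepting DFA states (contain an NFA accepting state): {q0,q2,q3}, {q0,q1,q3,q4}, {q1,q2,q3,q4}, {q0,q1,q2,q4}, {q0,q1,q2,q3,q4}, {q0,q2,q3,q4}.

6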